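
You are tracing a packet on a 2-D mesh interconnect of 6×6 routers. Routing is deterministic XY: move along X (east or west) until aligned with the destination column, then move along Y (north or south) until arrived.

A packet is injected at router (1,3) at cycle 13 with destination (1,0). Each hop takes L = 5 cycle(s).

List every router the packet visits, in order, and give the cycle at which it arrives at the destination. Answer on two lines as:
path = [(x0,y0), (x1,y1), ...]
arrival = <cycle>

  0. router=(1,3) cycle=13 (inject)
  1. router=(1,2) cycle=18 dir=S
  2. router=(1,1) cycle=23 dir=S
  3. router=(1,0) cycle=28 dir=S

path = [(1,3), (1,2), (1,1), (1,0)]
arrival = 28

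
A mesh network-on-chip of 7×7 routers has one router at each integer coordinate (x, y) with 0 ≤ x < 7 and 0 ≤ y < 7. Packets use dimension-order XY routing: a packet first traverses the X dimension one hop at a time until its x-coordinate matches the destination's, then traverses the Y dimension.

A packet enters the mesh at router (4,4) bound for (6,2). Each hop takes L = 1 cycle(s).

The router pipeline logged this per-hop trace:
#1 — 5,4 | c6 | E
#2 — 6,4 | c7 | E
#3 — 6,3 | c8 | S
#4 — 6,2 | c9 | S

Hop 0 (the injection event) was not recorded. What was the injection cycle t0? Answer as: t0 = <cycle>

t0 = 5

The first recorded entry is hop 1 at cycle 6.
Subtract one hop: t0 = 6 − 1 = 5.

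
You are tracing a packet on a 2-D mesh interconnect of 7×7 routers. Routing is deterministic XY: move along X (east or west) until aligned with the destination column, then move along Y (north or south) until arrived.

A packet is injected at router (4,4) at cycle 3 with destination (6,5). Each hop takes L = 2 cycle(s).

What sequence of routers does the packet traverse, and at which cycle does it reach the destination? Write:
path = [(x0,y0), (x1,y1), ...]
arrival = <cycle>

path = [(4,4), (5,4), (6,4), (6,5)]
arrival = 9

t=3: at (4,4)
t=5: at (5,4) after E
t=7: at (6,4) after E
t=9: at (6,5) after N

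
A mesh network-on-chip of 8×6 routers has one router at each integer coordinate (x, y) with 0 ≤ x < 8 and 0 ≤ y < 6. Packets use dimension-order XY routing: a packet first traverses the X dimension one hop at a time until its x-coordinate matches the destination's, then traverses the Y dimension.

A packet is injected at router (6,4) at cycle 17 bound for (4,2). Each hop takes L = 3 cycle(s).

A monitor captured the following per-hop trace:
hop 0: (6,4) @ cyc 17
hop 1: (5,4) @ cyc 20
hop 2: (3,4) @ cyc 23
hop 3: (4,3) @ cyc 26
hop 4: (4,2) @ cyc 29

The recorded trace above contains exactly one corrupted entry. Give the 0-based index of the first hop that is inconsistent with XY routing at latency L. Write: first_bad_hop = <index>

first_bad_hop = 2

check 1→ d=(-1,0) cyc+3: ok
check 2→ d=(-2,0) cyc+3: BAD: non-unit step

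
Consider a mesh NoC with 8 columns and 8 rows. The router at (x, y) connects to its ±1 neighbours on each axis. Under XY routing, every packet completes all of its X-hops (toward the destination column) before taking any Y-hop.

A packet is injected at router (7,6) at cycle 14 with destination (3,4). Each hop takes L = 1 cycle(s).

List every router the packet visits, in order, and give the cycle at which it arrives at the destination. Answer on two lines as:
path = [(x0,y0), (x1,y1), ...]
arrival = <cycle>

#0 — 7,6 | c14
#1 — 6,6 | c15 | W
#2 — 5,6 | c16 | W
#3 — 4,6 | c17 | W
#4 — 3,6 | c18 | W
#5 — 3,5 | c19 | S
#6 — 3,4 | c20 | S

path = [(7,6), (6,6), (5,6), (4,6), (3,6), (3,5), (3,4)]
arrival = 20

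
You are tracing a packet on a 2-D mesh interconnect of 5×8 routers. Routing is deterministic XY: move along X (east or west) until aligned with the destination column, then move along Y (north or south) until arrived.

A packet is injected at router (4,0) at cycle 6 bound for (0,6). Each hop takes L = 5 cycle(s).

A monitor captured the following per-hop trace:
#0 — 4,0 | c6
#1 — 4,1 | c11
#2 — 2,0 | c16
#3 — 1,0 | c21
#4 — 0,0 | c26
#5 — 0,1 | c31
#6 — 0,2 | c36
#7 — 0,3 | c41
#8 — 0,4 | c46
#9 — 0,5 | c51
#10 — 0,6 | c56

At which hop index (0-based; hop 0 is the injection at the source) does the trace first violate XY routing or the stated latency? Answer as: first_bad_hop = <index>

first_bad_hop = 1

check 1→ d=(0,1) cyc+5: BAD: Y-move but x=4≠0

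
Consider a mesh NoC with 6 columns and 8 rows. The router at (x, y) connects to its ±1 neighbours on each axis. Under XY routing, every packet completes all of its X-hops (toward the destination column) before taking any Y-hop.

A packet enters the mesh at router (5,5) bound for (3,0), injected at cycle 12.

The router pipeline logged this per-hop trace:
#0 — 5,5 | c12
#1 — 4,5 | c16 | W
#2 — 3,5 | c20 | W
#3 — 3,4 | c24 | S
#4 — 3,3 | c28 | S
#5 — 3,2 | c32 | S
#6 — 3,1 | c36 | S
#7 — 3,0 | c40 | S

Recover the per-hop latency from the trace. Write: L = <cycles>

Δcyc across hop 0→1: 16 − 12 = 4.
Per-hop latency L = Δcyc = 4.

L = 4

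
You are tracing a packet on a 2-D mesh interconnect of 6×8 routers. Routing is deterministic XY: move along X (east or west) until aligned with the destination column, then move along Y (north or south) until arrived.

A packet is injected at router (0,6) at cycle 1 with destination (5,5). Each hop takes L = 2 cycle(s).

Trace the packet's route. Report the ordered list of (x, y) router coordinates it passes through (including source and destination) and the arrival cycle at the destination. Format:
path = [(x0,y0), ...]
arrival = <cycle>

path = [(0,6), (1,6), (2,6), (3,6), (4,6), (5,6), (5,5)]
arrival = 13

t=1: at (0,6)
t=3: at (1,6) after E
t=5: at (2,6) after E
t=7: at (3,6) after E
t=9: at (4,6) after E
t=11: at (5,6) after E
t=13: at (5,5) after S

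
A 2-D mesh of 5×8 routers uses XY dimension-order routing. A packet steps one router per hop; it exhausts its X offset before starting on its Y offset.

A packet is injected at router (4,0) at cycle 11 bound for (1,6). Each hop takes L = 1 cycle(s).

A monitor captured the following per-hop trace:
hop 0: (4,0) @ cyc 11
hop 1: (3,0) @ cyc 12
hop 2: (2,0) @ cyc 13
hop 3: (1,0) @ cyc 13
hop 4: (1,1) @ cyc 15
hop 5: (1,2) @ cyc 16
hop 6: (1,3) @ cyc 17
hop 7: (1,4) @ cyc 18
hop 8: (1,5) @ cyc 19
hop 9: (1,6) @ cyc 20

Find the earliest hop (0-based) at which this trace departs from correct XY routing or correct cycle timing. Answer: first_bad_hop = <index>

check 1→ d=(-1,0) cyc+1: ok
check 2→ d=(-1,0) cyc+1: ok
check 3→ d=(-1,0) cyc+0: BAD: Δcyc=0≠L

first_bad_hop = 3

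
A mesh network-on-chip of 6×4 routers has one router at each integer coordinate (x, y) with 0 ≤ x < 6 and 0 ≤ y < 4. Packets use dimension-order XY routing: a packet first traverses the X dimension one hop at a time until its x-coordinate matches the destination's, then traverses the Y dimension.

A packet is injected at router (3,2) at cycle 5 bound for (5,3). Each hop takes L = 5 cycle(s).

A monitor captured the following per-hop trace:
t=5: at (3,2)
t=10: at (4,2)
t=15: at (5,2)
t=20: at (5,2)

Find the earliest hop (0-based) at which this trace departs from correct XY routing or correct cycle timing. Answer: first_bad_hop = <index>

first_bad_hop = 3

  1: Δx=+1 Δy=+0 Δt=5 [ok]
  2: Δx=+1 Δy=+0 Δt=5 [ok]
  3: Δx=+0 Δy=+0 Δt=5 [BAD: non-unit step]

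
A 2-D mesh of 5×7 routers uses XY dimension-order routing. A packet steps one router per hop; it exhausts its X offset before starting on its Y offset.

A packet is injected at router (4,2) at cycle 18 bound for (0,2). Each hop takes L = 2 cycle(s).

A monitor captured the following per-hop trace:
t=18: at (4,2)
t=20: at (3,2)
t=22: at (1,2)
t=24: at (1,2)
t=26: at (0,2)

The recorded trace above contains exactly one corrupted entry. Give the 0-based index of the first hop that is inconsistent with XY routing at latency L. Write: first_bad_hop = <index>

first_bad_hop = 2

hop 1: step (-1,+0), +2 cyc — ok
hop 2: step (-2,+0), +2 cyc — BAD: non-unit step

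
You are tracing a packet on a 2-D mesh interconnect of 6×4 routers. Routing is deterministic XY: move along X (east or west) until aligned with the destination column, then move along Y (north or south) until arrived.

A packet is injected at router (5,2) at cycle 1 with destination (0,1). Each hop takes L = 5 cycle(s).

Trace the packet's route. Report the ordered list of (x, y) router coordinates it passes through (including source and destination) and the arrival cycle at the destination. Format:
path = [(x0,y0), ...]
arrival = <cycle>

path = [(5,2), (4,2), (3,2), (2,2), (1,2), (0,2), (0,1)]
arrival = 31

t=1: at (5,2)
t=6: at (4,2) after W
t=11: at (3,2) after W
t=16: at (2,2) after W
t=21: at (1,2) after W
t=26: at (0,2) after W
t=31: at (0,1) after S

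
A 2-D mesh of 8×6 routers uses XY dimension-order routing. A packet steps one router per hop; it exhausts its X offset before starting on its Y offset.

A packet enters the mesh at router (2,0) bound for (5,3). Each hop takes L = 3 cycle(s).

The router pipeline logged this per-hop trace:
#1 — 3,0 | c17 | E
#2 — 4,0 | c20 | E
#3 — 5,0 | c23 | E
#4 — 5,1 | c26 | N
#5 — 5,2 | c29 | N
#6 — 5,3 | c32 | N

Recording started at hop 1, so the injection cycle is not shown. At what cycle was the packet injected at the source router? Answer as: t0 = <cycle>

t0 = 14

Hop 1 reached at cycle 17; hop k is at t0 + k·L.
Subtract one hop: t0 = 17 − 3 = 14.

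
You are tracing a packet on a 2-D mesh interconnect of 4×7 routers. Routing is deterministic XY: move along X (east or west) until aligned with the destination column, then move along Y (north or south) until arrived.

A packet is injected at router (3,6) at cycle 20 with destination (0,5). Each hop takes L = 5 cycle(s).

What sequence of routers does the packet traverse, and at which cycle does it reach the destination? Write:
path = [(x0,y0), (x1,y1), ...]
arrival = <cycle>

src (3,6)  cyc=20
W→(2,6)  cyc=25
W→(1,6)  cyc=30
W→(0,6)  cyc=35
S→(0,5)  cyc=40

path = [(3,6), (2,6), (1,6), (0,6), (0,5)]
arrival = 40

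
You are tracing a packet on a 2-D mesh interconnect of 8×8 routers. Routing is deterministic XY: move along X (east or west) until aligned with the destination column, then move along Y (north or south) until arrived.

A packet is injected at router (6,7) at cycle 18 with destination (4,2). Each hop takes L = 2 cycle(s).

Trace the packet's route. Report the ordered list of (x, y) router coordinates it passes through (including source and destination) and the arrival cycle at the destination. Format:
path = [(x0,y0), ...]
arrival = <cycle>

[0] x=6 y=7 t=18
[1] x=5 y=7 t=20 →W
[2] x=4 y=7 t=22 →W
[3] x=4 y=6 t=24 →S
[4] x=4 y=5 t=26 →S
[5] x=4 y=4 t=28 →S
[6] x=4 y=3 t=30 →S
[7] x=4 y=2 t=32 →S

path = [(6,7), (5,7), (4,7), (4,6), (4,5), (4,4), (4,3), (4,2)]
arrival = 32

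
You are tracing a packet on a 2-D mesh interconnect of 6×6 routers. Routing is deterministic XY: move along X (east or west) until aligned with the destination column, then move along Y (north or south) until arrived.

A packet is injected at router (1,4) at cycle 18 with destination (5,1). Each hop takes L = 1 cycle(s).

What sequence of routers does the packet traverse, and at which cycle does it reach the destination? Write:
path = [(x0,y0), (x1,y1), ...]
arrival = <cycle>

path = [(1,4), (2,4), (3,4), (4,4), (5,4), (5,3), (5,2), (5,1)]
arrival = 25

src (1,4)  cyc=18
E→(2,4)  cyc=19
E→(3,4)  cyc=20
E→(4,4)  cyc=21
E→(5,4)  cyc=22
S→(5,3)  cyc=23
S→(5,2)  cyc=24
S→(5,1)  cyc=25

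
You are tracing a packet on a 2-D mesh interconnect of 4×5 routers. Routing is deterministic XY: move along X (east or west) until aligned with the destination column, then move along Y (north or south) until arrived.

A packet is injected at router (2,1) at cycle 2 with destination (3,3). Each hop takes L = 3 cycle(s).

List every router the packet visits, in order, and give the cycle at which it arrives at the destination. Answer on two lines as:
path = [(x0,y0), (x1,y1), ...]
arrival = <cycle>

src (2,1)  cyc=2
E→(3,1)  cyc=5
N→(3,2)  cyc=8
N→(3,3)  cyc=11

path = [(2,1), (3,1), (3,2), (3,3)]
arrival = 11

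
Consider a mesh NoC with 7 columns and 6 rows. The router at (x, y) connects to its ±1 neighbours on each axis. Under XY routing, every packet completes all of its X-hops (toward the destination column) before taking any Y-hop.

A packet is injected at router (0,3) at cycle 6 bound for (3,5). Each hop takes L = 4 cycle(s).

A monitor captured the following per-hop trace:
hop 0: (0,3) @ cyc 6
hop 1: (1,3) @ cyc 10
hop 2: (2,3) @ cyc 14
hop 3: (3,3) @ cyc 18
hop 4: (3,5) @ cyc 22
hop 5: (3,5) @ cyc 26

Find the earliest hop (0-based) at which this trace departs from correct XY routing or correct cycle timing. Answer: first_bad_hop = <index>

first_bad_hop = 4

hop 1: step (+1,+0), +4 cyc — ok
hop 2: step (+1,+0), +4 cyc — ok
hop 3: step (+1,+0), +4 cyc — ok
hop 4: step (+0,+2), +4 cyc — BAD: non-unit step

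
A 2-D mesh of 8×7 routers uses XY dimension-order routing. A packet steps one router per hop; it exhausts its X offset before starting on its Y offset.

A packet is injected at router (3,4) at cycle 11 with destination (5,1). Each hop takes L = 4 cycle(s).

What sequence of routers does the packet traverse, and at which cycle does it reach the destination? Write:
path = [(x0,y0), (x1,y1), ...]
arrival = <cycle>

[0] x=3 y=4 t=11
[1] x=4 y=4 t=15 →E
[2] x=5 y=4 t=19 →E
[3] x=5 y=3 t=23 →S
[4] x=5 y=2 t=27 →S
[5] x=5 y=1 t=31 →S

path = [(3,4), (4,4), (5,4), (5,3), (5,2), (5,1)]
arrival = 31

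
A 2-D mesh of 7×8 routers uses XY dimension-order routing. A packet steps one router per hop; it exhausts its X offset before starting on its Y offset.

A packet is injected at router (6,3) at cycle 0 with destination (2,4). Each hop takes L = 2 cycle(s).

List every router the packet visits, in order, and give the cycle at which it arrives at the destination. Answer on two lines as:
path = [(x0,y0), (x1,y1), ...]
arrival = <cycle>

  0. router=(6,3) cycle=0 (inject)
  1. router=(5,3) cycle=2 dir=W
  2. router=(4,3) cycle=4 dir=W
  3. router=(3,3) cycle=6 dir=W
  4. router=(2,3) cycle=8 dir=W
  5. router=(2,4) cycle=10 dir=N

path = [(6,3), (5,3), (4,3), (3,3), (2,3), (2,4)]
arrival = 10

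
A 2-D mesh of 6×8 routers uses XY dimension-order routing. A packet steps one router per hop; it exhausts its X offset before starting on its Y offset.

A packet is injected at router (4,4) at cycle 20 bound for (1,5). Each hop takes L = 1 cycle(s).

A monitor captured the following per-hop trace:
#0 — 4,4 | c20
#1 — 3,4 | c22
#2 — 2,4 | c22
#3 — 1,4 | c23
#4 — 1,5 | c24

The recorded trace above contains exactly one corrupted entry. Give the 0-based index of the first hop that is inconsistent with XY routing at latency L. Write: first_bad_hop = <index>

first_bad_hop = 1

  1: Δx=-1 Δy=+0 Δt=2 [BAD: Δcyc=2≠L]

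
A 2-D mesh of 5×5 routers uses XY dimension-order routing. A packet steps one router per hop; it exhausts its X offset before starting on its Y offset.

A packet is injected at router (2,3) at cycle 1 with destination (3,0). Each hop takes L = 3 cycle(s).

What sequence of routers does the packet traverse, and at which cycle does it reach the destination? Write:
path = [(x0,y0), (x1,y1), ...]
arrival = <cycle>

path = [(2,3), (3,3), (3,2), (3,1), (3,0)]
arrival = 13

t=1: at (2,3)
t=4: at (3,3) after E
t=7: at (3,2) after S
t=10: at (3,1) after S
t=13: at (3,0) after S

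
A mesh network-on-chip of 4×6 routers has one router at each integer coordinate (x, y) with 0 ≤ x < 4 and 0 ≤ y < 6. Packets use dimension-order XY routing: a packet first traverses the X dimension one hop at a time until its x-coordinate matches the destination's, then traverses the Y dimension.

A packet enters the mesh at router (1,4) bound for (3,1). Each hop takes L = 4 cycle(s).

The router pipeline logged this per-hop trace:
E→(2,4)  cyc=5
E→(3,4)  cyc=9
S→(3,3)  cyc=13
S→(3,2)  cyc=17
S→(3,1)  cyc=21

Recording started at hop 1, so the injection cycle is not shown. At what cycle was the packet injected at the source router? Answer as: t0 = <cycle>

cyc[1] = 5 and cyc[k] = t0 + k·L for every k.
t0 = cyc[1] − L = 5 − 4 = 1.

t0 = 1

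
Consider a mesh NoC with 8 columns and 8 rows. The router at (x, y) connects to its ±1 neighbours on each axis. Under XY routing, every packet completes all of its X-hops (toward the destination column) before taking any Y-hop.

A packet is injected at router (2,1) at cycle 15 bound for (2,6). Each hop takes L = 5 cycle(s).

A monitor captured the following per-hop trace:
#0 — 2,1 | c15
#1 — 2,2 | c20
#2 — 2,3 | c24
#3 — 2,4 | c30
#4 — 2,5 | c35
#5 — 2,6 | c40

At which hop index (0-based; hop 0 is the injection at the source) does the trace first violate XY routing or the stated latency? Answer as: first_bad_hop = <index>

first_bad_hop = 2

[1] (+0,+1) / 5c ⇒ ok
[2] (+0,+1) / 4c ⇒ BAD: Δcyc=4≠L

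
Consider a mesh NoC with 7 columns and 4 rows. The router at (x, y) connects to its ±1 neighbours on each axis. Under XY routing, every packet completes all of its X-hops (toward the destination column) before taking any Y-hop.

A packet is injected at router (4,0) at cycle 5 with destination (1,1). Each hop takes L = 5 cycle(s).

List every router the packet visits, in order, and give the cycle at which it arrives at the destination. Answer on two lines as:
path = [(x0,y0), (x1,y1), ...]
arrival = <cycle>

path = [(4,0), (3,0), (2,0), (1,0), (1,1)]
arrival = 25

src (4,0)  cyc=5
W→(3,0)  cyc=10
W→(2,0)  cyc=15
W→(1,0)  cyc=20
N→(1,1)  cyc=25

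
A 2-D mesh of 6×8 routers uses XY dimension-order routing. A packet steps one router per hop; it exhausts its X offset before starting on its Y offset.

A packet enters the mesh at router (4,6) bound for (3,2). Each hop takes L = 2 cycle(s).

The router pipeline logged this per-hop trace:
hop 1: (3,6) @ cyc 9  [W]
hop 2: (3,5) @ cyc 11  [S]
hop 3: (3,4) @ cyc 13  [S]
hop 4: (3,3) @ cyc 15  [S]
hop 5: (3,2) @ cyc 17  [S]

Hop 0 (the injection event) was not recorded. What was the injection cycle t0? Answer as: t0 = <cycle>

t0 = 7

At hop 1 the cycle is 9; in general cyc_k = t0 + kL.
t0 = cyc[1] − L = 9 − 2 = 7.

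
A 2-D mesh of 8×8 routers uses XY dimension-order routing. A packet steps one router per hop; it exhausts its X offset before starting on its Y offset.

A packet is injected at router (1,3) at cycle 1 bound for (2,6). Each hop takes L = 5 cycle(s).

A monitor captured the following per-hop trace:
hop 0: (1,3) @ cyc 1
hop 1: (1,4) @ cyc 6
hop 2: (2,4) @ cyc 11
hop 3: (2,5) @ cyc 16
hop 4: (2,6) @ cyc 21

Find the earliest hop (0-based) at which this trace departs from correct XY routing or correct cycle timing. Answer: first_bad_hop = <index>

  1: Δx=+0 Δy=+1 Δt=5 [BAD: Y-move but x=1≠2]

first_bad_hop = 1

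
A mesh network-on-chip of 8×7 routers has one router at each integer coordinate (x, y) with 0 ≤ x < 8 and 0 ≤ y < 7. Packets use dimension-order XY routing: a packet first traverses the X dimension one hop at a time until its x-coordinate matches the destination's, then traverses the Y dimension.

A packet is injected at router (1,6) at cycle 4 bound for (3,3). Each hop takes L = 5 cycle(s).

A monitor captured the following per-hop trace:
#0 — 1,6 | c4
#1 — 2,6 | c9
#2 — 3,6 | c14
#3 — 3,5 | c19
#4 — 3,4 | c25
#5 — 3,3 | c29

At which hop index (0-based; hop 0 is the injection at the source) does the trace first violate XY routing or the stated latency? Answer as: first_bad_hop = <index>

first_bad_hop = 4

check 1→ d=(1,0) cyc+5: ok
check 2→ d=(1,0) cyc+5: ok
check 3→ d=(0,-1) cyc+5: ok
check 4→ d=(0,-1) cyc+6: BAD: Δcyc=6≠L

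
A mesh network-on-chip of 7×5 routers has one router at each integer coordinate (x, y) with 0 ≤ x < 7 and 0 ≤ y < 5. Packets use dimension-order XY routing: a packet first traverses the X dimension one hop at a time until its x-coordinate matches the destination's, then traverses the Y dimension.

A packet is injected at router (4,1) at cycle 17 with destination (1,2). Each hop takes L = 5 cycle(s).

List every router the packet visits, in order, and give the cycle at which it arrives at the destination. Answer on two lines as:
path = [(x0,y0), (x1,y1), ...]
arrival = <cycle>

src (4,1)  cyc=17
W→(3,1)  cyc=22
W→(2,1)  cyc=27
W→(1,1)  cyc=32
N→(1,2)  cyc=37

path = [(4,1), (3,1), (2,1), (1,1), (1,2)]
arrival = 37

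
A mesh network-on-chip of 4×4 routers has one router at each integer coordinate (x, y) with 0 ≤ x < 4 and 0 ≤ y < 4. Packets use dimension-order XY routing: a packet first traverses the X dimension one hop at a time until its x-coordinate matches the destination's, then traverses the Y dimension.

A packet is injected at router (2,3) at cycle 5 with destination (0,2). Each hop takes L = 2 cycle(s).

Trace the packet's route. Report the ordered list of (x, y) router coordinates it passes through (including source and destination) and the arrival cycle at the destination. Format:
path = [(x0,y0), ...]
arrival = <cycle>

src (2,3)  cyc=5
W→(1,3)  cyc=7
W→(0,3)  cyc=9
S→(0,2)  cyc=11

path = [(2,3), (1,3), (0,3), (0,2)]
arrival = 11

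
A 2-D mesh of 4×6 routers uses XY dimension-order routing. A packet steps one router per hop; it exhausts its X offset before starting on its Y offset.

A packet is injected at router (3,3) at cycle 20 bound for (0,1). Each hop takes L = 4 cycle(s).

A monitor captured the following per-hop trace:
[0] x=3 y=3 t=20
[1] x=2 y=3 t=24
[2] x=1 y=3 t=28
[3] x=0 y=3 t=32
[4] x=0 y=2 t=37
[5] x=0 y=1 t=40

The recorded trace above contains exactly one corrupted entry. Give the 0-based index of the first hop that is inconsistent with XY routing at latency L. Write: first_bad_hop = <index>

hop 1: step (-1,+0), +4 cyc — ok
hop 2: step (-1,+0), +4 cyc — ok
hop 3: step (-1,+0), +4 cyc — ok
hop 4: step (+0,-1), +5 cyc — BAD: Δcyc=5≠L

first_bad_hop = 4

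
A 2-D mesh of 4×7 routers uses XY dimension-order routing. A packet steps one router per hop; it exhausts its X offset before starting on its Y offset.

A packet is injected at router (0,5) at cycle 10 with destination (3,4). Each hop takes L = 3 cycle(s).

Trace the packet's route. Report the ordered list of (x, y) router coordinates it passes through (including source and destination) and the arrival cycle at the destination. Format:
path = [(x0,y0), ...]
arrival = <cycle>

path = [(0,5), (1,5), (2,5), (3,5), (3,4)]
arrival = 22

t=10: at (0,5)
t=13: at (1,5) after E
t=16: at (2,5) after E
t=19: at (3,5) after E
t=22: at (3,4) after S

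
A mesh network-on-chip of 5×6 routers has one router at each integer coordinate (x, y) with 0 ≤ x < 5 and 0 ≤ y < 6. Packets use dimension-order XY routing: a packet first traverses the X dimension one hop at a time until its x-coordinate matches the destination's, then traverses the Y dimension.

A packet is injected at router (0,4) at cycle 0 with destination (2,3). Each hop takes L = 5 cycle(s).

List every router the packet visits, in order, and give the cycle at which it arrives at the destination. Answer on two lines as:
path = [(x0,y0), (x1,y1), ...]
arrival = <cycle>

hop 0: (0,4) @ cyc 0
hop 1: (1,4) @ cyc 5  [E]
hop 2: (2,4) @ cyc 10  [E]
hop 3: (2,3) @ cyc 15  [S]

path = [(0,4), (1,4), (2,4), (2,3)]
arrival = 15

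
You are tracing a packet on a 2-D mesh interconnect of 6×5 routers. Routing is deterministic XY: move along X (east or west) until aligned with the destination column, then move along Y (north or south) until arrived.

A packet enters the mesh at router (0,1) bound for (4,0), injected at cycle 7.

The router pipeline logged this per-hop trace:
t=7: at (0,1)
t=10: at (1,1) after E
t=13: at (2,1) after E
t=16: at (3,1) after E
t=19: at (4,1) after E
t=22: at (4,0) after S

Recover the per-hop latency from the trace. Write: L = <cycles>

L = 3

Between hops 0 and 1 the cycle counter advances 10 − 7 = 3.
That increment is L by definition: L = 3.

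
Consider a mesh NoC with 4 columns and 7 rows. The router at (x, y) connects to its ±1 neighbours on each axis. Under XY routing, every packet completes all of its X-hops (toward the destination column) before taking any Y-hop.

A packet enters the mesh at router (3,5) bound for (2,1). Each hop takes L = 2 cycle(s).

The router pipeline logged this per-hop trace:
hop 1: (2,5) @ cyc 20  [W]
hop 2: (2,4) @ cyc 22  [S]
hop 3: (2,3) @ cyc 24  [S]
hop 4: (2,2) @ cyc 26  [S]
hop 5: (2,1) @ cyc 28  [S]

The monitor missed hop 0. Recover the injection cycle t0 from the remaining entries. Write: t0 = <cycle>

t0 = 18

Hop 1 reached at cycle 20; hop k is at t0 + k·L.
t0 = cyc[1] − L = 20 − 2 = 18.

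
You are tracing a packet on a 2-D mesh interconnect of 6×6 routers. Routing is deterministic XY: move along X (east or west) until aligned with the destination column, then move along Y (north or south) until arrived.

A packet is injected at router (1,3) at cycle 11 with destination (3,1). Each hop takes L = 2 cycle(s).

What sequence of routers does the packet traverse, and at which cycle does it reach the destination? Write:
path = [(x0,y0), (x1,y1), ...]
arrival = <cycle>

path = [(1,3), (2,3), (3,3), (3,2), (3,1)]
arrival = 19

[0] x=1 y=3 t=11
[1] x=2 y=3 t=13 →E
[2] x=3 y=3 t=15 →E
[3] x=3 y=2 t=17 →S
[4] x=3 y=1 t=19 →S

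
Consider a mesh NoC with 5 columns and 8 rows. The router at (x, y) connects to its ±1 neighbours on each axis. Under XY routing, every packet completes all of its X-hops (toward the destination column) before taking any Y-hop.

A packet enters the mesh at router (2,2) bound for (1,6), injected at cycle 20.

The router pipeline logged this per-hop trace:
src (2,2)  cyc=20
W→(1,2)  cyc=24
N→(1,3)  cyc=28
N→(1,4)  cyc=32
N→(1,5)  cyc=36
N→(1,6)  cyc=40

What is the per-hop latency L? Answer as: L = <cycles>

Between hops 0 and 1 the cycle counter advances 24 − 20 = 4.
Per-hop latency L = Δcyc = 4.

L = 4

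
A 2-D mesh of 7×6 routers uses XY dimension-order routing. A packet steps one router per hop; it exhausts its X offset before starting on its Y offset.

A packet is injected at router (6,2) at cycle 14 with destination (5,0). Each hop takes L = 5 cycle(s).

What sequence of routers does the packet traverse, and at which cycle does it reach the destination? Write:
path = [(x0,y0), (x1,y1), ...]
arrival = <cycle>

path = [(6,2), (5,2), (5,1), (5,0)]
arrival = 29

t=14: at (6,2)
t=19: at (5,2) after W
t=24: at (5,1) after S
t=29: at (5,0) after S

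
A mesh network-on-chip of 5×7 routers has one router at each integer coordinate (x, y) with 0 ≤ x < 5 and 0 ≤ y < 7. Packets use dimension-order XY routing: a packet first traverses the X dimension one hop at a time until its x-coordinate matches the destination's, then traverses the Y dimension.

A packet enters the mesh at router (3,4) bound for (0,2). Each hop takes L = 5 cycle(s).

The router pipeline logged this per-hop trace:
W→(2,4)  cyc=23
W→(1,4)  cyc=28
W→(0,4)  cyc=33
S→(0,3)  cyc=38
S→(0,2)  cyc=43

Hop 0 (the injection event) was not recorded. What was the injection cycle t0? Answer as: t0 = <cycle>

t0 = 18

The first recorded entry is hop 1 at cycle 23.
Subtract one hop: t0 = 23 − 5 = 18.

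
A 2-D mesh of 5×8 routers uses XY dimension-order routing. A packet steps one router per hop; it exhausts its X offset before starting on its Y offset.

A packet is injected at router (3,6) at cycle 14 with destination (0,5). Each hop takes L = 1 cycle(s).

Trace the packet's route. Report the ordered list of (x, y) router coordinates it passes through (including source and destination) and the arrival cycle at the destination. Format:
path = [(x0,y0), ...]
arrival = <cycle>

src (3,6)  cyc=14
W→(2,6)  cyc=15
W→(1,6)  cyc=16
W→(0,6)  cyc=17
S→(0,5)  cyc=18

path = [(3,6), (2,6), (1,6), (0,6), (0,5)]
arrival = 18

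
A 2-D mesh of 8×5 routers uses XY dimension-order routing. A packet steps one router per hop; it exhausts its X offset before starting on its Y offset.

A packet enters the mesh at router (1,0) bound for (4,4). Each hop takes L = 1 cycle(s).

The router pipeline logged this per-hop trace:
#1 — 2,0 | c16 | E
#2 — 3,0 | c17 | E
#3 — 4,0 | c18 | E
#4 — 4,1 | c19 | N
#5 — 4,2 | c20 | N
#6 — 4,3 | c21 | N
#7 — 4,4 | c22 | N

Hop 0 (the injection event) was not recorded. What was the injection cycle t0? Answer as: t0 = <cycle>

Hop 1 reached at cycle 16; hop k is at t0 + k·L.
t0 = cyc[1] − L = 16 − 1 = 15.

t0 = 15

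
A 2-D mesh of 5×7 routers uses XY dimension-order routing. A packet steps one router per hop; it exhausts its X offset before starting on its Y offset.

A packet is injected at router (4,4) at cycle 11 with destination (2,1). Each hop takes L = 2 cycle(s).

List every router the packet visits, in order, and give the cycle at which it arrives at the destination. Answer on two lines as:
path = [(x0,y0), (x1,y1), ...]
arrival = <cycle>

  0. router=(4,4) cycle=11 (inject)
  1. router=(3,4) cycle=13 dir=W
  2. router=(2,4) cycle=15 dir=W
  3. router=(2,3) cycle=17 dir=S
  4. router=(2,2) cycle=19 dir=S
  5. router=(2,1) cycle=21 dir=S

path = [(4,4), (3,4), (2,4), (2,3), (2,2), (2,1)]
arrival = 21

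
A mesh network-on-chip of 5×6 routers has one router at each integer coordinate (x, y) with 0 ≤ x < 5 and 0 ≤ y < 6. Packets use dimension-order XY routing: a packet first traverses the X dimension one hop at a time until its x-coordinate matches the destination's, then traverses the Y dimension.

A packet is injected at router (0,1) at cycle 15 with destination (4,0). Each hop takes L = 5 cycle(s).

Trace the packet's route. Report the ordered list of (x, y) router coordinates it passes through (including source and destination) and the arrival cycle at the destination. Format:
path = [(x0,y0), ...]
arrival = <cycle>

src (0,1)  cyc=15
E→(1,1)  cyc=20
E→(2,1)  cyc=25
E→(3,1)  cyc=30
E→(4,1)  cyc=35
S→(4,0)  cyc=40

path = [(0,1), (1,1), (2,1), (3,1), (4,1), (4,0)]
arrival = 40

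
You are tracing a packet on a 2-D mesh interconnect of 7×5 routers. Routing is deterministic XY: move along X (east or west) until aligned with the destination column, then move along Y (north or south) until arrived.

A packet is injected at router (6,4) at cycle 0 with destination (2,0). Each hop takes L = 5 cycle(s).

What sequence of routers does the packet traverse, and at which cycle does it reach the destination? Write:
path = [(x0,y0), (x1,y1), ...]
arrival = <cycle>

path = [(6,4), (5,4), (4,4), (3,4), (2,4), (2,3), (2,2), (2,1), (2,0)]
arrival = 40

[0] x=6 y=4 t=0
[1] x=5 y=4 t=5 →W
[2] x=4 y=4 t=10 →W
[3] x=3 y=4 t=15 →W
[4] x=2 y=4 t=20 →W
[5] x=2 y=3 t=25 →S
[6] x=2 y=2 t=30 →S
[7] x=2 y=1 t=35 →S
[8] x=2 y=0 t=40 →S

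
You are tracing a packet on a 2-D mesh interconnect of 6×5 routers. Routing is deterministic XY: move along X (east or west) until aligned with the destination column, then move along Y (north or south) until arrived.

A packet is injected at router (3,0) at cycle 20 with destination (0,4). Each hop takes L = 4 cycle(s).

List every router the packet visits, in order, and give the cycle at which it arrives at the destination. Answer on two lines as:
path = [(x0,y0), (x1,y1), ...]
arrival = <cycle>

path = [(3,0), (2,0), (1,0), (0,0), (0,1), (0,2), (0,3), (0,4)]
arrival = 48

  0. router=(3,0) cycle=20 (inject)
  1. router=(2,0) cycle=24 dir=W
  2. router=(1,0) cycle=28 dir=W
  3. router=(0,0) cycle=32 dir=W
  4. router=(0,1) cycle=36 dir=N
  5. router=(0,2) cycle=40 dir=N
  6. router=(0,3) cycle=44 dir=N
  7. router=(0,4) cycle=48 dir=N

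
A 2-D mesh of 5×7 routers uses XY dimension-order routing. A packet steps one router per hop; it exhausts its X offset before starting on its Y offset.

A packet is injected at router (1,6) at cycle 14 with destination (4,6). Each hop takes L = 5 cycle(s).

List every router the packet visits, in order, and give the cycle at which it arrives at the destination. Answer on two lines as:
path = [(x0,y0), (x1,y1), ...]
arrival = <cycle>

path = [(1,6), (2,6), (3,6), (4,6)]
arrival = 29

#0 — 1,6 | c14
#1 — 2,6 | c19 | E
#2 — 3,6 | c24 | E
#3 — 4,6 | c29 | E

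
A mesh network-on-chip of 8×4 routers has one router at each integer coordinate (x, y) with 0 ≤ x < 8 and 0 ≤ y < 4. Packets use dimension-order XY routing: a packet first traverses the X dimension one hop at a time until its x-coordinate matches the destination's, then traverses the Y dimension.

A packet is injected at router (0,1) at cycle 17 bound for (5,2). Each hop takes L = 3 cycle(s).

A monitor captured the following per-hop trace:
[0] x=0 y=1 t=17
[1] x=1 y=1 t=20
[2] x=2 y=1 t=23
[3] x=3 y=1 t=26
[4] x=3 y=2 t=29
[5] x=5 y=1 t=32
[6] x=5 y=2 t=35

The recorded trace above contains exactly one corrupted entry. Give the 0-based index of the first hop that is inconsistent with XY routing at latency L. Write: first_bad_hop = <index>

check 1→ d=(1,0) cyc+3: ok
check 2→ d=(1,0) cyc+3: ok
check 3→ d=(1,0) cyc+3: ok
check 4→ d=(0,1) cyc+3: BAD: Y-move but x=3≠5

first_bad_hop = 4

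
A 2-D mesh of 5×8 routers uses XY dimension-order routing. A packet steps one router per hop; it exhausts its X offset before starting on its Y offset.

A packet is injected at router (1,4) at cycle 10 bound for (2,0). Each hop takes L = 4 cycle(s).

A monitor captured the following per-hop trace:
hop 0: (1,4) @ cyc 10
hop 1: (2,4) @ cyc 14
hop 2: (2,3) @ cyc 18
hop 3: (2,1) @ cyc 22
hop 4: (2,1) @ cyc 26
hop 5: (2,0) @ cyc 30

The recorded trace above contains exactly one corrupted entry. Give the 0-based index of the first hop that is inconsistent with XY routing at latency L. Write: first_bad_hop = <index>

hop 1: step (+1,+0), +4 cyc — ok
hop 2: step (+0,-1), +4 cyc — ok
hop 3: step (+0,-2), +4 cyc — BAD: non-unit step

first_bad_hop = 3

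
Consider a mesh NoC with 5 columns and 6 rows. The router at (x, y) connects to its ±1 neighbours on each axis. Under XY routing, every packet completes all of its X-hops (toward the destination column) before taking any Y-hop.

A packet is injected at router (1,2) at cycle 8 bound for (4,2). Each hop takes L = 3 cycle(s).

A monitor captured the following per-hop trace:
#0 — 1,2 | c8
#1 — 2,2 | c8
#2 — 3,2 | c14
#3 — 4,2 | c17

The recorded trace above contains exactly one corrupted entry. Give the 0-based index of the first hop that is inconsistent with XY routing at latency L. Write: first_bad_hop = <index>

  1: Δx=+1 Δy=+0 Δt=0 [BAD: Δcyc=0≠L]

first_bad_hop = 1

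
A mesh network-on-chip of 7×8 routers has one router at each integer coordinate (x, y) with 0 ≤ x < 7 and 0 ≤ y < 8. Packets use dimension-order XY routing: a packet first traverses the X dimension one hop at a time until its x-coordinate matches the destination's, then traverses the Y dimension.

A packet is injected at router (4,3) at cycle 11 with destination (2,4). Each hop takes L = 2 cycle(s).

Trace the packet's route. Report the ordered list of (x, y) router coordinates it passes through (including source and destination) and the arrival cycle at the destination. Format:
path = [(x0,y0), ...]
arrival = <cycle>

hop 0: (4,3) @ cyc 11
hop 1: (3,3) @ cyc 13  [W]
hop 2: (2,3) @ cyc 15  [W]
hop 3: (2,4) @ cyc 17  [N]

path = [(4,3), (3,3), (2,3), (2,4)]
arrival = 17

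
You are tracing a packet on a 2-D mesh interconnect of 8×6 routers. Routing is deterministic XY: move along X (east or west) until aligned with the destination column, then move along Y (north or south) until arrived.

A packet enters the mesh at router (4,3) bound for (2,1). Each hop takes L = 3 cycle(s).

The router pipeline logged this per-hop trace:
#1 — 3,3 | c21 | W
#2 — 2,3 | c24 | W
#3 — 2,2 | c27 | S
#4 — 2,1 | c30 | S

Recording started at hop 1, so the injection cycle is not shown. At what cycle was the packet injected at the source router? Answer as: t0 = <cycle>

t0 = 18

Hop 1 reached at cycle 21; hop k is at t0 + k·L.
Subtract one hop: t0 = 21 − 3 = 18.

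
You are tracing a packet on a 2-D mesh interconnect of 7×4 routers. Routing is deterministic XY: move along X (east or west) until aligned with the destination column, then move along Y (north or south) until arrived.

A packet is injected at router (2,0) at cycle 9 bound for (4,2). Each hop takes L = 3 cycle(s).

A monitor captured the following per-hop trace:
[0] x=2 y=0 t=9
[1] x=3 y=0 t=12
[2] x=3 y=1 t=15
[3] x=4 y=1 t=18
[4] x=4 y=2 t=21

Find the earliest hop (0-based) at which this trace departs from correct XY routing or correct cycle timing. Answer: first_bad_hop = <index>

hop 1: step (+1,+0), +3 cyc — ok
hop 2: step (+0,+1), +3 cyc — BAD: Y-move but x=3≠4

first_bad_hop = 2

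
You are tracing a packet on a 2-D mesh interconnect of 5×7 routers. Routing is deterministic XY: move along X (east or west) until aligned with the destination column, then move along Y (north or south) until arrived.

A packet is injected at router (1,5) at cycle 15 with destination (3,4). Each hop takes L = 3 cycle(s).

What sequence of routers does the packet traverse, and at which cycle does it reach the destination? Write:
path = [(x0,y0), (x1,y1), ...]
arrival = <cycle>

src (1,5)  cyc=15
E→(2,5)  cyc=18
E→(3,5)  cyc=21
S→(3,4)  cyc=24

path = [(1,5), (2,5), (3,5), (3,4)]
arrival = 24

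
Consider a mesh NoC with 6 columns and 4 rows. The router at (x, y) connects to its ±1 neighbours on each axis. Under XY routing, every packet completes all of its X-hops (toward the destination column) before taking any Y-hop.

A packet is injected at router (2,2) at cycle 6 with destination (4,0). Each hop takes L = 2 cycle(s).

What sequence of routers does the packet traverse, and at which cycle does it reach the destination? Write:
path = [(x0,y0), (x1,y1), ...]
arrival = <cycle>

t=6: at (2,2)
t=8: at (3,2) after E
t=10: at (4,2) after E
t=12: at (4,1) after S
t=14: at (4,0) after S

path = [(2,2), (3,2), (4,2), (4,1), (4,0)]
arrival = 14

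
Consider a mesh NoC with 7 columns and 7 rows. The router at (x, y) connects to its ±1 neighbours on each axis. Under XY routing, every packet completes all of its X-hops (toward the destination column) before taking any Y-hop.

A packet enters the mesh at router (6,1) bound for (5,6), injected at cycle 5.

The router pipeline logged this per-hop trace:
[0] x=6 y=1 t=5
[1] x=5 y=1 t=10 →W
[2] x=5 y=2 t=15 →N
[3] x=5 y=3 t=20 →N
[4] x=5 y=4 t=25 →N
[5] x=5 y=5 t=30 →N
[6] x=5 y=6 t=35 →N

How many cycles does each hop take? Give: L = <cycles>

L = 5

Between hops 0 and 1 the cycle counter advances 10 − 5 = 5.
Each hop adds L, hence L = 5.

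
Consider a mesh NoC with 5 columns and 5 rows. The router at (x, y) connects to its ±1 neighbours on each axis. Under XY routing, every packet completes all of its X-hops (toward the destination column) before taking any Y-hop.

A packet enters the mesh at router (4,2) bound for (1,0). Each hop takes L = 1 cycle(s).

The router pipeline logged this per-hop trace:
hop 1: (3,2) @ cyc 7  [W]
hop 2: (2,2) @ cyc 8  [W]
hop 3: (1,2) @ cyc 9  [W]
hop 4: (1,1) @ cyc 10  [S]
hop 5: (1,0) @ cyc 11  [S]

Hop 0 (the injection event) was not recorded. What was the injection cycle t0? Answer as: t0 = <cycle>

At hop 1 the cycle is 7; in general cyc_k = t0 + kL.
So t0 = 7 − 1·1 = 6.

t0 = 6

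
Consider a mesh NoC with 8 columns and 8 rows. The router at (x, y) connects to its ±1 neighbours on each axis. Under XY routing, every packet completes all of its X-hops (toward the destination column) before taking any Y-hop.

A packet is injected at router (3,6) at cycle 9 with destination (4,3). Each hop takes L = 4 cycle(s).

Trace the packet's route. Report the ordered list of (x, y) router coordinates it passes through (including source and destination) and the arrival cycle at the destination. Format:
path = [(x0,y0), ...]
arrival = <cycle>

t=9: at (3,6)
t=13: at (4,6) after E
t=17: at (4,5) after S
t=21: at (4,4) after S
t=25: at (4,3) after S

path = [(3,6), (4,6), (4,5), (4,4), (4,3)]
arrival = 25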